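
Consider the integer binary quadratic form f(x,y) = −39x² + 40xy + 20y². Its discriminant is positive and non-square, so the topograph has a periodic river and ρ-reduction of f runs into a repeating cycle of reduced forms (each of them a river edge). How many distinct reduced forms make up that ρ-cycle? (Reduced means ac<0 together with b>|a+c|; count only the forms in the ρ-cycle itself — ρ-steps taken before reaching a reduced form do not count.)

D = 4720, ⌊√D⌋ = 68
river: ρ → (20,40,-39)
river: ρ → (-39,38,21)
river: ρ → (21,46,-31)
river: ρ → (-31,16,36)
river: ρ → (36,56,-11)
river: ρ → (-11,54,41)
river: ρ → (41,28,-24)
river: ρ → (-24,68,1)
river: ρ → (1,68,-24)
river: ρ → (-24,28,41)
river: ρ → (41,54,-11)
river: ρ → (-11,56,36)
river: ρ → (36,16,-31)
river: ρ → (-31,46,21)
river: ρ → (21,38,-39)
river: ρ → (-39,40,20)
ρ-cycle length = 16 (tail of 0 descent steps not counted)

16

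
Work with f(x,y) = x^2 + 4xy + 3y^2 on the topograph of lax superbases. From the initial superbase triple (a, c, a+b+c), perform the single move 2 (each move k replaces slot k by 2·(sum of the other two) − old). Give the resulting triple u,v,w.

start (1,3,8) = (f(1,0),f(0,1),f(1,1))
replace slot 2: 2·(1+8) − 3 = 15 → (1,15,8)

1,15,8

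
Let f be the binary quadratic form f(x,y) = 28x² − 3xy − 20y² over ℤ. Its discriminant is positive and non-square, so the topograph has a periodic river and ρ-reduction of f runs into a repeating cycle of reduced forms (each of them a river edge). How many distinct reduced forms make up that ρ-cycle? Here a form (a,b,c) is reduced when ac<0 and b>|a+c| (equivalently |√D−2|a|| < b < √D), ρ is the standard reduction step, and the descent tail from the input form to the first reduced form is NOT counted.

D = 2249, ⌊√D⌋ = 47
descent: ρ → (-20,43,5)  [lands on river]
river: ρ → (5,47,-2)
river: ρ → (-2,45,28)
river: ρ → (28,11,-19)
river: ρ → (-19,27,20)
river: ρ → (20,13,-26)
river: ρ → (-26,39,7)
river: ρ → (7,45,-8)
river: ρ → (-8,35,32)
river: ρ → (32,29,-11)
river: ρ → (-11,37,20)
river: ρ → (20,43,-5)
river: ρ → (-5,47,2)
river: ρ → (2,45,-28)
river: ρ → (-28,11,19)
river: ρ → (19,27,-20)
river: ρ → (-20,13,26)
river: ρ → (26,39,-7)
river: ρ → (-7,45,8)
river: ρ → (8,35,-32)
river: ρ → (-32,29,11)
river: ρ → (11,37,-20)
ρ-cycle length = 22 (tail of 1 descent step not counted)

22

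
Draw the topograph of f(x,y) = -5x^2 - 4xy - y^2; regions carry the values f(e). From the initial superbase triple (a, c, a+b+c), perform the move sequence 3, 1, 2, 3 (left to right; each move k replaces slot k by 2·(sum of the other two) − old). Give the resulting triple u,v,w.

start (-5,-1,-10) = (f(1,0),f(0,1),f(1,1))
replace slot 3: 2·((-5)+(-1)) − (-10) = -2 → (-5,-1,-2)
replace slot 1: 2·((-1)+(-2)) − (-5) = -1 → (-1,-1,-2)
replace slot 2: 2·((-1)+(-2)) − (-1) = -5 → (-1,-5,-2)
replace slot 3: 2·((-1)+(-5)) − (-2) = -10 → (-1,-5,-10)

-1,-5,-10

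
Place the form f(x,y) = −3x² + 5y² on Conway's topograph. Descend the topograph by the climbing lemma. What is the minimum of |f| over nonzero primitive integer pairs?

descent: ρ → (5,0,-3)
descent: ρ → (-3,6,2)  [lands on river]
river: ρ → (2,6,-3)
closes: descent 2, river 2
min |a| on river = 2

2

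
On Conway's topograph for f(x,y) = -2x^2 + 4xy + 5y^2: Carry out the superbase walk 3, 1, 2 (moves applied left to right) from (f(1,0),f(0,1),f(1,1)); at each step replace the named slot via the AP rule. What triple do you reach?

start (-2,5,7) = (f(1,0),f(0,1),f(1,1))
replace slot 3: 2·((-2)+5) − 7 = -1 → (-2,5,-1)
replace slot 1: 2·(5+(-1)) − (-2) = 10 → (10,5,-1)
replace slot 2: 2·(10+(-1)) − 5 = 13 → (10,13,-1)

10,13,-1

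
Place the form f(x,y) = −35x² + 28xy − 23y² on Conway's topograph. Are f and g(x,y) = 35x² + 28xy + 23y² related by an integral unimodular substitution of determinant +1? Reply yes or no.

D₁ = -2436, D₂ = -2436
f is negative-definite; reduce −f:
−f: flip: (35,-28,23)→(23,28,35)
−f: translate: b→-18 (≡28 mod 46), so (23,28,35)→(23,-18,30)
−f: reduced (well bottom): (23,-18,30) with a≤c, −a<b≤a
flip sign back: reduced form of f is (-23,18,-30)
g: flip: (35,28,23)→(23,-28,35)
g: translate: b→18 (≡-28 mod 46), so (23,-28,35)→(23,18,30)
g: reduced (well bottom): (23,18,30) with a≤c, −a<b≤a
reduced forms (-23, 18, -30) vs (23, 18, 30) ⇒ inequivalent

no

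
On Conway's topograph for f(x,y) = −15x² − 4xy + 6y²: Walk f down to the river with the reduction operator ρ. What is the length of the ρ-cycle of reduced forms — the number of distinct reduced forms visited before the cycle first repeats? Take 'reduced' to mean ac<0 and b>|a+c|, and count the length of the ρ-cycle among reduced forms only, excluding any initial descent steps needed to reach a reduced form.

D = 376, ⌊√D⌋ = 19
descent: ρ → (6,16,-5)  [lands on river]
river: ρ → (-5,14,9)
river: ρ → (9,4,-10)
river: ρ → (-10,16,3)
river: ρ → (3,14,-15)
river: ρ → (-15,16,2)
river: ρ → (2,16,-15)
river: ρ → (-15,14,3)
river: ρ → (3,16,-10)
river: ρ → (-10,4,9)
river: ρ → (9,14,-5)
river: ρ → (-5,16,6)
river: ρ → (6,8,-13)
river: ρ → (-13,18,1)
river: ρ → (1,18,-13)
river: ρ → (-13,8,6)
ρ-cycle length = 16 (tail of 1 descent step not counted)

16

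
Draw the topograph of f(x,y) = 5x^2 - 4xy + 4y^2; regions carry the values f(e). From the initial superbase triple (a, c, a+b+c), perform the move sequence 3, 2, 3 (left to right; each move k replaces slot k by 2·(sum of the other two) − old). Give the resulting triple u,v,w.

start (5,4,5) = (f(1,0),f(0,1),f(1,1))
replace slot 3: 2·(5+4) − 5 = 13 → (5,4,13)
replace slot 2: 2·(5+13) − 4 = 32 → (5,32,13)
replace slot 3: 2·(5+32) − 13 = 61 → (5,32,61)

5,32,61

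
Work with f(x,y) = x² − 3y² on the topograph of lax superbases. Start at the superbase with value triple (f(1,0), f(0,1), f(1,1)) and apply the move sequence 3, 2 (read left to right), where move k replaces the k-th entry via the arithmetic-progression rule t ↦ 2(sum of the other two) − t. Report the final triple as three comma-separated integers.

start (1,-3,-2) = (f(1,0),f(0,1),f(1,1))
replace slot 3: 2·(1+(-3)) − (-2) = -2 → (1,-3,-2)
replace slot 2: 2·(1+(-2)) − (-3) = 1 → (1,1,-2)

1,1,-2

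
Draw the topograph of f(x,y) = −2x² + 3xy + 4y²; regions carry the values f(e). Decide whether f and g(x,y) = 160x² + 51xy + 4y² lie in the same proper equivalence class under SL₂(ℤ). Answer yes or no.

D₁ = 41, D₂ = 41
river cycle of f (length 10): (4, 5, -1), (-1, 5, 4), (4, 3, -2), (-2, 5, 2), (2, 3, -4), (-4, 5, 1), (1, 5, -4), (-4, 3, 2), (2, 5, -2), (-2, 3, 4)
river cycle of g (length 10): (4, 5, -1), (-1, 5, 4), (4, 3, -2), (-2, 5, 2), (2, 3, -4), (-4, 5, 1), (1, 5, -4), (-4, 3, 2), (2, 5, -2), (-2, 3, 4)
cycles coincide ⇒ equivalent

yes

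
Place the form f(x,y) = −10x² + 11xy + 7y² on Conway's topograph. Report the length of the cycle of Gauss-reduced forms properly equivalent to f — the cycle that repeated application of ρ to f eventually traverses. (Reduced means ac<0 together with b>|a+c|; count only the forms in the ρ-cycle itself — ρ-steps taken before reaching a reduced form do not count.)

D = 401, ⌊√D⌋ = 20
river: ρ → (7,17,-4)
river: ρ → (-4,15,11)
river: ρ → (11,7,-8)
river: ρ → (-8,9,10)
river: ρ → (10,11,-7)
river: ρ → (-7,17,4)
river: ρ → (4,15,-11)
river: ρ → (-11,7,8)
river: ρ → (8,9,-10)
river: ρ → (-10,11,7)
ρ-cycle length = 10 (tail of 0 descent steps not counted)

10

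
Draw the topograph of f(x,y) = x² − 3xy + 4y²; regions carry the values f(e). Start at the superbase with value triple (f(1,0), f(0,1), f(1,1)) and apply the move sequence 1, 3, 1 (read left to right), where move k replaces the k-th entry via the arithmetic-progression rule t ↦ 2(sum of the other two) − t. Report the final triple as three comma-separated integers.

start (1,4,2) = (f(1,0),f(0,1),f(1,1))
replace slot 1: 2·(4+2) − 1 = 11 → (11,4,2)
replace slot 3: 2·(11+4) − 2 = 28 → (11,4,28)
replace slot 1: 2·(4+28) − 11 = 53 → (53,4,28)

53,4,28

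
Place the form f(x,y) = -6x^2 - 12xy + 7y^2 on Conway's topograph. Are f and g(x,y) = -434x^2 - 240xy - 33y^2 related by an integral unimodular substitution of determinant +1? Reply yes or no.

D₁ = 312, D₂ = 312
river cycle of f (length 4): (7, 12, -6), (-6, 12, 7), (7, 16, -2), (-2, 16, 7)
river cycle of g (length 4): (-2, 16, 7), (7, 12, -6), (-6, 12, 7), (7, 16, -2)
cycles coincide ⇒ equivalent

yes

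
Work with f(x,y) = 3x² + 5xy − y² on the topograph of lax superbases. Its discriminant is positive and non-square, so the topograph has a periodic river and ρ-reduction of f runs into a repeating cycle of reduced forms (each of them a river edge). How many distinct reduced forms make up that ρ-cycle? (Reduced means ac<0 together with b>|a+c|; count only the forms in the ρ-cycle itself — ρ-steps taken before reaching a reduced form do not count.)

D = 37, ⌊√D⌋ = 6
river: ρ → (-1,5,3)
river: ρ → (3,1,-3)
river: ρ → (-3,5,1)
river: ρ → (1,5,-3)
river: ρ → (-3,1,3)
river: ρ → (3,5,-1)
ρ-cycle length = 6 (tail of 0 descent steps not counted)

6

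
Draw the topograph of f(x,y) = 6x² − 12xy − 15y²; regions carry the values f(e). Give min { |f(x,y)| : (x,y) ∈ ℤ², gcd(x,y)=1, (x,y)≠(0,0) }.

descent: ρ → (-15,12,6)  [lands on river]
river: ρ → (6,12,-15)
river: ρ → (-15,18,3)
river: ρ → (3,18,-15)
closes: descent 1, river 4
min |a| on river = 3

3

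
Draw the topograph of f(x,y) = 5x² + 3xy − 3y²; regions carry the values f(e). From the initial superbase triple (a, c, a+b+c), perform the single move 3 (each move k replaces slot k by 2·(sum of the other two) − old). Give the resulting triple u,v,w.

start (5,-3,5) = (f(1,0),f(0,1),f(1,1))
replace slot 3: 2·(5+(-3)) − 5 = -1 → (5,-3,-1)

5,-3,-1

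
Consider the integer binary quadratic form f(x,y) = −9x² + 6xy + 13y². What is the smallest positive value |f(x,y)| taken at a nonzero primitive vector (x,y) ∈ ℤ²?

river: ρ → (13,20,-2)
river: ρ → (-2,20,13)
river: ρ → (13,6,-9)
river: ρ → (-9,12,10)
river: ρ → (10,8,-11)
river: ρ → (-11,14,7)
river: ρ → (7,14,-11)
river: ρ → (-11,8,10)
river: ρ → (10,12,-9)
river: ρ → (-9,6,13)
closes: descent 0, river 10
min |a| on river = 2

2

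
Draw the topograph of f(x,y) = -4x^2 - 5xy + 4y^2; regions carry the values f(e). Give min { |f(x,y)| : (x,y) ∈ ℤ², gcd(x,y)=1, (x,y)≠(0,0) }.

descent: ρ → (4,5,-4)  [lands on river]
river: ρ → (-4,3,5)
river: ρ → (5,7,-2)
river: ρ → (-2,9,1)
river: ρ → (1,9,-2)
river: ρ → (-2,7,5)
river: ρ → (5,3,-4)
river: ρ → (-4,5,4)
river: ρ → (4,3,-5)
river: ρ → (-5,7,2)
river: ρ → (2,9,-1)
river: ρ → (-1,9,2)
river: ρ → (2,7,-5)
river: ρ → (-5,3,4)
closes: descent 1, river 14
min |a| on river = 1

1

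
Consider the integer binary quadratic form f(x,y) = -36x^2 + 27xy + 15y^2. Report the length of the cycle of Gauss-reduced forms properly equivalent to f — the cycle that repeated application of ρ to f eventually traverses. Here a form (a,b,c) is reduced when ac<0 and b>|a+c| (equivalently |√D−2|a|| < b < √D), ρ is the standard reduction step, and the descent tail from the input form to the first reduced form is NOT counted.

D = 2889, ⌊√D⌋ = 53
river: ρ → (15,33,-30)
river: ρ → (-30,27,18)
river: ρ → (18,45,-12)
river: ρ → (-12,51,6)
river: ρ → (6,45,-36)
river: ρ → (-36,27,15)
ρ-cycle length = 6 (tail of 0 descent steps not counted)

6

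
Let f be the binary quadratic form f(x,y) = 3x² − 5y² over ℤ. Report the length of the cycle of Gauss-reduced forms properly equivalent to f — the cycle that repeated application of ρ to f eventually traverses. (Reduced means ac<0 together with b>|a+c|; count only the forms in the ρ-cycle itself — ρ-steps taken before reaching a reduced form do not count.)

D = 60, ⌊√D⌋ = 7
descent: ρ → (-5,0,3)
descent: ρ → (3,6,-2)  [lands on river]
river: ρ → (-2,6,3)
ρ-cycle length = 2 (tail of 2 descent steps not counted)

2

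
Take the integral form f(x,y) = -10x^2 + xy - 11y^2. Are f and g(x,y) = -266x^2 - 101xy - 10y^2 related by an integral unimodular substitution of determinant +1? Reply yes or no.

D₁ = -439, D₂ = -439
f is negative-definite; reduce −f:
−f: reduced (well bottom): (10,-1,11) with a≤c, −a<b≤a
flip sign back: reduced form of f is (-10,1,-11)
g is negative-definite; reduce −g:
−g: flip: (266,101,10)→(10,-101,266)
−g: translate: b→-1 (≡-101 mod 20), so (10,-101,266)→(10,-1,11)
−g: reduced (well bottom): (10,-1,11) with a≤c, −a<b≤a
flip sign back: reduced form of g is (-10,1,-11)
reduced forms (-10, 1, -11) vs (-10, 1, -11) ⇒ equivalent

yes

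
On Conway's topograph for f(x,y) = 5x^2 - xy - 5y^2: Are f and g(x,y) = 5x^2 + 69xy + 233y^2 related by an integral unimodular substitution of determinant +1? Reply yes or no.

D₁ = 101, D₂ = 101
river cycle of f (length 6): (-5, 1, 5), (5, 9, -1), (-1, 9, 5), (5, 1, -5), (-5, 9, 1), (1, 9, -5)
river cycle of g (length 6): (5, 9, -1), (-1, 9, 5), (5, 1, -5), (-5, 9, 1), (1, 9, -5), (-5, 1, 5)
cycles coincide ⇒ equivalent

yes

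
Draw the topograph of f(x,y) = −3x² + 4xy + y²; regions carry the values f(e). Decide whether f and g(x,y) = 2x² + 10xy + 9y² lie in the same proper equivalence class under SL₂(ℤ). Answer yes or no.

D₁ = 28, D₂ = 28
river cycle of f (length 4): (1, 4, -3), (-3, 2, 2), (2, 2, -3), (-3, 4, 1)
river cycle of g (length 4): (1, 4, -3), (-3, 2, 2), (2, 2, -3), (-3, 4, 1)
cycles coincide ⇒ equivalent

yes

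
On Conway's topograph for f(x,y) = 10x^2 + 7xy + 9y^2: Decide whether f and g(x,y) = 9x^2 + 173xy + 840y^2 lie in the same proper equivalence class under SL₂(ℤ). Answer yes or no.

D₁ = -311, D₂ = -311
f: flip: (10,7,9)→(9,-7,10)
f: reduced (well bottom): (9,-7,10) with a≤c, −a<b≤a
g: translate: b→-7 (≡173 mod 18), so (9,173,840)→(9,-7,10)
g: reduced (well bottom): (9,-7,10) with a≤c, −a<b≤a
reduced forms (9, -7, 10) vs (9, -7, 10) ⇒ equivalent

yes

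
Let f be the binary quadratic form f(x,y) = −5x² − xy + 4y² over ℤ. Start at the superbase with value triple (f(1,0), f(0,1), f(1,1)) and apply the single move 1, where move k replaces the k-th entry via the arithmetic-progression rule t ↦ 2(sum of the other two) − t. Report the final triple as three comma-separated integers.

start (-5,4,-2) = (f(1,0),f(0,1),f(1,1))
replace slot 1: 2·(4+(-2)) − (-5) = 9 → (9,4,-2)

9,4,-2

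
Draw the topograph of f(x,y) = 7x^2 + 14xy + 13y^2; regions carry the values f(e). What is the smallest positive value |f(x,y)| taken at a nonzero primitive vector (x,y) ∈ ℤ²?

translate: b→0 (≡14 mod 14), so (7,14,13)→(7,0,6)
flip: (7,0,6)→(6,0,7)
reduced (well bottom): (6,0,7) with a≤c, −a<b≤a
well minimum = a = 6

6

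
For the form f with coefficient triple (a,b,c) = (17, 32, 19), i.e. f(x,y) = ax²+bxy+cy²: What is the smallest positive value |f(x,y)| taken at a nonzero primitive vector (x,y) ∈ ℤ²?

translate: b→-2 (≡32 mod 34), so (17,32,19)→(17,-2,4)
flip: (17,-2,4)→(4,2,17)
reduced (well bottom): (4,2,17) with a≤c, −a<b≤a
well minimum = a = 4

4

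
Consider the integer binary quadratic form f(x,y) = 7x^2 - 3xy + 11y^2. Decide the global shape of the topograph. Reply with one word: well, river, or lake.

D = b²−4ac = (-3)² − 4·7·11 = -299
D < 0 ⇒ definite ⇒ every region one sign ⇒ single well

well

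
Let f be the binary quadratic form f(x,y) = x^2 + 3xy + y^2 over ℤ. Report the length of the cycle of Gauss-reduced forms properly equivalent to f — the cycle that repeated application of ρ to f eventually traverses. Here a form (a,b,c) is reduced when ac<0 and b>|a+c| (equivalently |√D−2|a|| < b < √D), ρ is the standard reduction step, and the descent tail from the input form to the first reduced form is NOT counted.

D = 5, ⌊√D⌋ = 2
descent: ρ → (1,1,-1)  [lands on river]
river: ρ → (-1,1,1)
ρ-cycle length = 2 (tail of 1 descent step not counted)

2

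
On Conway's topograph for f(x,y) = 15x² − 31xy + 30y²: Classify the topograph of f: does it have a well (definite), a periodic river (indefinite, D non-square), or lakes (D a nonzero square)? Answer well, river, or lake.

D = b²−4ac = (-31)² − 4·15·30 = -839
D < 0 ⇒ definite ⇒ every region one sign ⇒ single well

well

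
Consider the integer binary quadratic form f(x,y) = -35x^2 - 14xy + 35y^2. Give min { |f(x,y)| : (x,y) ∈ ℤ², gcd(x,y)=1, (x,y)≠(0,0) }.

descent: ρ → (35,14,-35)  [lands on river]
river: ρ → (-35,56,14)
river: ρ → (14,56,-35)
river: ρ → (-35,14,35)
river: ρ → (35,56,-14)
river: ρ → (-14,56,35)
closes: descent 1, river 6
min |a| on river = 14

14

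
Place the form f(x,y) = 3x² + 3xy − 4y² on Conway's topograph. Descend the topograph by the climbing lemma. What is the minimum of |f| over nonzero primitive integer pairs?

river: ρ → (-4,5,2)
river: ρ → (2,7,-1)
river: ρ → (-1,7,2)
river: ρ → (2,5,-4)
river: ρ → (-4,3,3)
river: ρ → (3,3,-4)
closes: descent 0, river 6
min |a| on river = 1

1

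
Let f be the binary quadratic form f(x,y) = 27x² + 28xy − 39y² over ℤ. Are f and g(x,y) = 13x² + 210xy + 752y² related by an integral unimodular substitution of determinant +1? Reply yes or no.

D₁ = 4996, D₂ = 4996
river cycle of f (length 90): (-39, 50, 16), (16, 46, -45), (-45, 44, 17), (17, 58, -24), (-24, 38, 37), (37, 36, -25), (-25, 64, 9), (9, 62, -32), (-32, 66, 5), (5, 64, -45), … (80 more)
river cycle of g (length 90): (13, 54, -40), (-40, 26, 27), (27, 28, -39), (-39, 50, 16), (16, 46, -45), (-45, 44, 17), (17, 58, -24), (-24, 38, 37), (37, 36, -25), (-25, 64, 9), … (80 more)
cycles coincide ⇒ equivalent

yes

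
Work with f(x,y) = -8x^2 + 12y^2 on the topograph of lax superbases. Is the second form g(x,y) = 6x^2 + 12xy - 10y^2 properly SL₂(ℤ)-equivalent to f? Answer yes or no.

D₁ = 384, D₂ = 384
river cycle of f (length 2): (-8, 16, 4), (4, 16, -8)
river cycle of g (length 4): (-10, 8, 8), (8, 8, -10), (-10, 12, 6), (6, 12, -10)
cycles differ ⇒ inequivalent

no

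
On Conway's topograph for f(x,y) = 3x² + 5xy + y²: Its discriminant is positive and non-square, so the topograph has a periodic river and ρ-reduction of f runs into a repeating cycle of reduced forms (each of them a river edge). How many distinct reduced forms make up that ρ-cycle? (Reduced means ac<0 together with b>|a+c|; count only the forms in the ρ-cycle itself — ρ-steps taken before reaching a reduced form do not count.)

D = 13, ⌊√D⌋ = 3
descent: ρ → (1,3,-1)  [lands on river]
river: ρ → (-1,3,1)
ρ-cycle length = 2 (tail of 1 descent step not counted)

2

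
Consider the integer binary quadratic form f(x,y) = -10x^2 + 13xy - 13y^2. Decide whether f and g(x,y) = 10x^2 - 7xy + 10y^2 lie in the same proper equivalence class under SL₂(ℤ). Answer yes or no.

D₁ = -351, D₂ = -351
f is negative-definite; reduce −f:
−f: translate: b→7 (≡-13 mod 20), so (10,-13,13)→(10,7,10)
−f: reduced (well bottom): (10,7,10) with a≤c, −a<b≤a
flip sign back: reduced form of f is (-10,-7,-10)
g: flip: (10,-7,10)→(10,7,10)
g: reduced (well bottom): (10,7,10) with a≤c, −a<b≤a
reduced forms (-10, -7, -10) vs (10, 7, 10) ⇒ inequivalent

no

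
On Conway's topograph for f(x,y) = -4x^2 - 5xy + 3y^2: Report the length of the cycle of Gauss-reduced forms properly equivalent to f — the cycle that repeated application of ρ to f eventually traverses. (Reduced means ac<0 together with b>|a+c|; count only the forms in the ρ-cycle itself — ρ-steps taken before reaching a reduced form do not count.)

D = 73, ⌊√D⌋ = 8
descent: ρ → (3,5,-4)  [lands on river]
river: ρ → (-4,3,4)
river: ρ → (4,5,-3)
river: ρ → (-3,7,2)
river: ρ → (2,5,-6)
river: ρ → (-6,7,1)
river: ρ → (1,7,-6)
river: ρ → (-6,5,2)
river: ρ → (2,7,-3)
river: ρ → (-3,5,4)
river: ρ → (4,3,-4)
river: ρ → (-4,5,3)
river: ρ → (3,7,-2)
river: ρ → (-2,5,6)
river: ρ → (6,7,-1)
river: ρ → (-1,7,6)
river: ρ → (6,5,-2)
river: ρ → (-2,7,3)
ρ-cycle length = 18 (tail of 1 descent step not counted)

18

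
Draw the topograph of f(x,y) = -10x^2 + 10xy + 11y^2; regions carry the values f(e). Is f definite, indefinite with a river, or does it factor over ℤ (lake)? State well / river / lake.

D = b²−4ac = 10² − 4·(-10)·11 = 540
D > 0 non-square ⇒ indefinite ⇒ periodic river

river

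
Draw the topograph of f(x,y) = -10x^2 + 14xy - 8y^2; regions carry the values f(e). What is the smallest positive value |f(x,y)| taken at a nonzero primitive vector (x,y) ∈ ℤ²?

translate: b→6 (≡-14 mod 20), so (10,-14,8)→(10,6,4)
flip: (10,6,4)→(4,-6,10)
translate: b→2 (≡-6 mod 8), so (4,-6,10)→(4,2,8)
reduced (well bottom): (4,2,8) with a≤c, −a<b≤a
well minimum |f| = |-4| = 4 (negative-definite)

4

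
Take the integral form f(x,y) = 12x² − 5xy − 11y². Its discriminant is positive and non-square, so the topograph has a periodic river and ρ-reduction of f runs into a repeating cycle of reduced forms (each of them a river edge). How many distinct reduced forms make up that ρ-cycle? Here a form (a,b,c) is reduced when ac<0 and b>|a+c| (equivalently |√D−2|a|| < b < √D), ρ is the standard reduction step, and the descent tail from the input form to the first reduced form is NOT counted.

D = 553, ⌊√D⌋ = 23
descent: ρ → (-11,5,12)  [lands on river]
river: ρ → (12,19,-4)
river: ρ → (-4,21,7)
river: ρ → (7,21,-4)
river: ρ → (-4,19,12)
river: ρ → (12,5,-11)
river: ρ → (-11,17,6)
river: ρ → (6,19,-8)
river: ρ → (-8,13,12)
river: ρ → (12,11,-9)
river: ρ → (-9,7,14)
river: ρ → (14,21,-2)
river: ρ → (-2,23,3)
river: ρ → (3,19,-16)
river: ρ → (-16,13,6)
river: ρ → (6,23,-1)
river: ρ → (-1,23,6)
river: ρ → (6,13,-16)
river: ρ → (-16,19,3)
river: ρ → (3,23,-2)
river: ρ → (-2,21,14)
river: ρ → (14,7,-9)
river: ρ → (-9,11,12)
river: ρ → (12,13,-8)
river: ρ → (-8,19,6)
river: ρ → (6,17,-11)
ρ-cycle length = 26 (tail of 1 descent step not counted)

26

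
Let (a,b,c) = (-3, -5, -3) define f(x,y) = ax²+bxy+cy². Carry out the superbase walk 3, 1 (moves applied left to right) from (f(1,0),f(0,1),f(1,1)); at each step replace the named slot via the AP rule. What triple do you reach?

start (-3,-3,-11) = (f(1,0),f(0,1),f(1,1))
replace slot 3: 2·((-3)+(-3)) − (-11) = -1 → (-3,-3,-1)
replace slot 1: 2·((-3)+(-1)) − (-3) = -5 → (-5,-3,-1)

-5,-3,-1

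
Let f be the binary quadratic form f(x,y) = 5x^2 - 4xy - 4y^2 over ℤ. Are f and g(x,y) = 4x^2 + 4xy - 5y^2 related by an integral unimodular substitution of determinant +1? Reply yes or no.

D₁ = 96, D₂ = 96
river cycle of f (length 4): (-4, 4, 5), (5, 6, -3), (-3, 6, 5), (5, 4, -4)
river cycle of g (length 4): (-5, 6, 3), (3, 6, -5), (-5, 4, 4), (4, 4, -5)
cycles differ ⇒ inequivalent

no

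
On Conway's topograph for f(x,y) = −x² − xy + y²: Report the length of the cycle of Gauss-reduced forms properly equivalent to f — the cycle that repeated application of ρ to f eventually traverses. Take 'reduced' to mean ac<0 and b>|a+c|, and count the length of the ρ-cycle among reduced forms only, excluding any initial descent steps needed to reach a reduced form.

D = 5, ⌊√D⌋ = 2
descent: ρ → (1,1,-1)  [lands on river]
river: ρ → (-1,1,1)
ρ-cycle length = 2 (tail of 1 descent step not counted)

2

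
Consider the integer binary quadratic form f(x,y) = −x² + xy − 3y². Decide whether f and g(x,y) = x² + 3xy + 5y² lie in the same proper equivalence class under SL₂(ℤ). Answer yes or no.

D₁ = -11, D₂ = -11
f is negative-definite; reduce −f:
−f: translate: b→1 (≡-1 mod 2), so (1,-1,3)→(1,1,3)
−f: reduced (well bottom): (1,1,3) with a≤c, −a<b≤a
flip sign back: reduced form of f is (-1,-1,-3)
g: translate: b→1 (≡3 mod 2), so (1,3,5)→(1,1,3)
g: reduced (well bottom): (1,1,3) with a≤c, −a<b≤a
reduced forms (-1, -1, -3) vs (1, 1, 3) ⇒ inequivalent

no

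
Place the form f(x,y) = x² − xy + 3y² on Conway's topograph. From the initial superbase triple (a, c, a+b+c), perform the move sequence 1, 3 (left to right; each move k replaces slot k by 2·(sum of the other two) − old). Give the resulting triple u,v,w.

start (1,3,3) = (f(1,0),f(0,1),f(1,1))
replace slot 1: 2·(3+3) − 1 = 11 → (11,3,3)
replace slot 3: 2·(11+3) − 3 = 25 → (11,3,25)

11,3,25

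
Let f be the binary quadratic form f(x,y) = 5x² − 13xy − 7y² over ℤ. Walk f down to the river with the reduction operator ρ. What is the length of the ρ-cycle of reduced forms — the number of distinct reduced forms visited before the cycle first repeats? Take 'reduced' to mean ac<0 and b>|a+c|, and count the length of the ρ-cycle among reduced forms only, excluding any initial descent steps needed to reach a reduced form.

D = 309, ⌊√D⌋ = 17
descent: ρ → (-7,13,5)  [lands on river]
river: ρ → (5,17,-1)
river: ρ → (-1,17,5)
river: ρ → (5,13,-7)
river: ρ → (-7,15,3)
river: ρ → (3,15,-7)
ρ-cycle length = 6 (tail of 1 descent step not counted)

6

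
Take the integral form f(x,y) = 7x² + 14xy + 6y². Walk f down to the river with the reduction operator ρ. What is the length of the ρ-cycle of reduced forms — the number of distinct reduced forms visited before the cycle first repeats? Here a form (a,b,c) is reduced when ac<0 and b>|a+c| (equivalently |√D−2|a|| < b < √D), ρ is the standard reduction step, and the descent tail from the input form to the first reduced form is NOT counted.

D = 28, ⌊√D⌋ = 5
descent: ρ → (6,-2,-1)
descent: ρ → (-1,4,3)  [lands on river]
river: ρ → (3,2,-2)
river: ρ → (-2,2,3)
river: ρ → (3,4,-1)
ρ-cycle length = 4 (tail of 2 descent steps not counted)

4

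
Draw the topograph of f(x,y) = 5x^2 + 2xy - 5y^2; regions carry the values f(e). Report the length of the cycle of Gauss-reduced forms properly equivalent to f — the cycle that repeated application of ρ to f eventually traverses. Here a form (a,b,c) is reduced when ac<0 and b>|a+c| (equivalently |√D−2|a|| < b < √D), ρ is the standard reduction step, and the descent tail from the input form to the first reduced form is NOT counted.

D = 104, ⌊√D⌋ = 10
river: ρ → (-5,8,2)
river: ρ → (2,8,-5)
river: ρ → (-5,2,5)
river: ρ → (5,8,-2)
river: ρ → (-2,8,5)
river: ρ → (5,2,-5)
ρ-cycle length = 6 (tail of 0 descent steps not counted)

6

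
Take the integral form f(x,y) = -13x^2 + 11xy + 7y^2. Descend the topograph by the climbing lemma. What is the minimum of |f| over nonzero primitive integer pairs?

river: ρ → (7,17,-7)
river: ρ → (-7,11,13)
river: ρ → (13,15,-5)
river: ρ → (-5,15,13)
river: ρ → (13,11,-7)
river: ρ → (-7,17,7)
river: ρ → (7,11,-13)
river: ρ → (-13,15,5)
river: ρ → (5,15,-13)
river: ρ → (-13,11,7)
closes: descent 0, river 10
min |a| on river = 5

5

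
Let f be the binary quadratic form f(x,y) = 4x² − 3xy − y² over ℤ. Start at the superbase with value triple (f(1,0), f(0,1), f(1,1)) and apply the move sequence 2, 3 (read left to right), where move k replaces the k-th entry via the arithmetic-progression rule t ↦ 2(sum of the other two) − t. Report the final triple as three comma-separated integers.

start (4,-1,0) = (f(1,0),f(0,1),f(1,1))
replace slot 2: 2·(4+0) − (-1) = 9 → (4,9,0)
replace slot 3: 2·(4+9) − 0 = 26 → (4,9,26)

4,9,26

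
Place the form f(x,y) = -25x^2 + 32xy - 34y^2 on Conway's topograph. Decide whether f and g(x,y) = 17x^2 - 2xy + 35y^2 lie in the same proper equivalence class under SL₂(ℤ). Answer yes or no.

D₁ = -2376, D₂ = -2376
f is negative-definite; reduce −f:
−f: translate: b→18 (≡-32 mod 50), so (25,-32,34)→(25,18,27)
−f: reduced (well bottom): (25,18,27) with a≤c, −a<b≤a
flip sign back: reduced form of f is (-25,-18,-27)
g: reduced (well bottom): (17,-2,35) with a≤c, −a<b≤a
reduced forms (-25, -18, -27) vs (17, -2, 35) ⇒ inequivalent

no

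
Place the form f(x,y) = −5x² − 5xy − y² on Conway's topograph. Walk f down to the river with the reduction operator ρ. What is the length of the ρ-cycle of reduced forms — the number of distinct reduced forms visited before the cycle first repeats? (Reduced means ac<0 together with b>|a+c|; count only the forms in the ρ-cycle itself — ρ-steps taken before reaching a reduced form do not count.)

D = 5, ⌊√D⌋ = 2
descent: ρ → (-1,1,1)  [lands on river]
river: ρ → (1,1,-1)
ρ-cycle length = 2 (tail of 1 descent step not counted)

2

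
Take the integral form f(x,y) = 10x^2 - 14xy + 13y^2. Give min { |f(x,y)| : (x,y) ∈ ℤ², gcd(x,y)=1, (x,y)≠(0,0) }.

translate: b→6 (≡-14 mod 20), so (10,-14,13)→(10,6,9)
flip: (10,6,9)→(9,-6,10)
reduced (well bottom): (9,-6,10) with a≤c, −a<b≤a
well minimum = a = 9

9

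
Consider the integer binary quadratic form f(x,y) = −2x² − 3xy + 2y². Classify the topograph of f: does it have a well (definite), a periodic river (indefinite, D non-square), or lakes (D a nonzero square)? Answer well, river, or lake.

D = b²−4ac = (-3)² − 4·(-2)·2 = 25
D = 5² is a perfect square ⇒ form factors over ℤ ⇒ lakes

lake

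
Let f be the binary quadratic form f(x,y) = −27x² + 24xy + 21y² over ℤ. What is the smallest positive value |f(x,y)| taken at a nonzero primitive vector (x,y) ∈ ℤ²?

river: ρ → (21,18,-30)
river: ρ → (-30,42,9)
river: ρ → (9,48,-15)
river: ρ → (-15,42,18)
river: ρ → (18,30,-27)
river: ρ → (-27,24,21)
closes: descent 0, river 6
min |a| on river = 9

9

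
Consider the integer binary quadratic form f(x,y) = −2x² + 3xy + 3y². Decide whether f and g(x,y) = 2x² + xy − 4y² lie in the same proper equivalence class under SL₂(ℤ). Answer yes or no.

D₁ = 33, D₂ = 33
river cycle of f (length 4): (3, 3, -2), (-2, 5, 1), (1, 5, -2), (-2, 3, 3)
river cycle of g (length 4): (2, 5, -1), (-1, 5, 2), (2, 3, -3), (-3, 3, 2)
cycles differ ⇒ inequivalent

no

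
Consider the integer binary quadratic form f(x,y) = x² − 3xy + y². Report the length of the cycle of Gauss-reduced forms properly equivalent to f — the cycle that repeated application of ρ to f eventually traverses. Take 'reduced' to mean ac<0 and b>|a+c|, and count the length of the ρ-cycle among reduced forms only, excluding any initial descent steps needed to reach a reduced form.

D = 5, ⌊√D⌋ = 2
descent: ρ → (1,1,-1)  [lands on river]
river: ρ → (-1,1,1)
ρ-cycle length = 2 (tail of 1 descent step not counted)

2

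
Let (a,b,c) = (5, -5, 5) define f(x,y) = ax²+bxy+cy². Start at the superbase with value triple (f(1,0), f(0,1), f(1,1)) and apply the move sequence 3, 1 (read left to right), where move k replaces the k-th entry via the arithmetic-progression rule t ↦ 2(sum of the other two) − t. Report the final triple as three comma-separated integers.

start (5,5,5) = (f(1,0),f(0,1),f(1,1))
replace slot 3: 2·(5+5) − 5 = 15 → (5,5,15)
replace slot 1: 2·(5+15) − 5 = 35 → (35,5,15)

35,5,15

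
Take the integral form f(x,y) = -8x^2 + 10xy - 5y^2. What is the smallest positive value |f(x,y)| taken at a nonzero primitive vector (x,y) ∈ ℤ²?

translate: b→6 (≡-10 mod 16), so (8,-10,5)→(8,6,3)
flip: (8,6,3)→(3,-6,8)
translate: b→0 (≡-6 mod 6), so (3,-6,8)→(3,0,5)
reduced (well bottom): (3,0,5) with a≤c, −a<b≤a
well minimum |f| = |-3| = 3 (negative-definite)

3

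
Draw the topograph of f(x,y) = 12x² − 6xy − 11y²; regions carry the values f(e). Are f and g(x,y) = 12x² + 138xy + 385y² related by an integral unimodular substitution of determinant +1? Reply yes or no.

D₁ = 564, D₂ = 564
river cycle of f (length 6): (-11, 6, 12), (12, 18, -5), (-5, 22, 4), (4, 18, -15), (-15, 12, 7), (7, 16, -11)
river cycle of g (length 6): (12, 18, -5), (-5, 22, 4), (4, 18, -15), (-15, 12, 7), (7, 16, -11), (-11, 6, 12)
cycles coincide ⇒ equivalent

yes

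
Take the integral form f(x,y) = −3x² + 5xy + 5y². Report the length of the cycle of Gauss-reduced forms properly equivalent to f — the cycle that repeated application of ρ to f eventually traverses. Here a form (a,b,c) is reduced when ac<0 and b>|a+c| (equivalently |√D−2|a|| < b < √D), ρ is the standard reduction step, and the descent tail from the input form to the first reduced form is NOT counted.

D = 85, ⌊√D⌋ = 9
river: ρ → (5,5,-3)
river: ρ → (-3,7,3)
river: ρ → (3,5,-5)
river: ρ → (-5,5,3)
river: ρ → (3,7,-3)
river: ρ → (-3,5,5)
ρ-cycle length = 6 (tail of 0 descent steps not counted)

6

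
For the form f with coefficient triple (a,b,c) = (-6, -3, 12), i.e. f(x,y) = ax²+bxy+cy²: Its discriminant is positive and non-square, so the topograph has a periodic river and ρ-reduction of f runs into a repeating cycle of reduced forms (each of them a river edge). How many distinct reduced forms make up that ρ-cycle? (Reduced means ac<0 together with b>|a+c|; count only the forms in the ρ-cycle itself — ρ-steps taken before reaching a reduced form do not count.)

D = 297, ⌊√D⌋ = 17
descent: ρ → (12,3,-6)
descent: ρ → (-6,9,9)  [lands on river]
river: ρ → (9,9,-6)
river: ρ → (-6,15,3)
river: ρ → (3,15,-6)
ρ-cycle length = 4 (tail of 2 descent steps not counted)

4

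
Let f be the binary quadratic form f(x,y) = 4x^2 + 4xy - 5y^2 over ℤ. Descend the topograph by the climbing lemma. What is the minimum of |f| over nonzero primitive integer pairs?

river: ρ → (-5,6,3)
river: ρ → (3,6,-5)
river: ρ → (-5,4,4)
river: ρ → (4,4,-5)
closes: descent 0, river 4
min |a| on river = 3

3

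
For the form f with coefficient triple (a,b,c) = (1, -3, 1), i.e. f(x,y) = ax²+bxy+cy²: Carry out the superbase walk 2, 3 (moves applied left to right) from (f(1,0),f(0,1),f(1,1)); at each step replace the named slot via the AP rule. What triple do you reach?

start (1,1,-1) = (f(1,0),f(0,1),f(1,1))
replace slot 2: 2·(1+(-1)) − 1 = -1 → (1,-1,-1)
replace slot 3: 2·(1+(-1)) − (-1) = 1 → (1,-1,1)

1,-1,1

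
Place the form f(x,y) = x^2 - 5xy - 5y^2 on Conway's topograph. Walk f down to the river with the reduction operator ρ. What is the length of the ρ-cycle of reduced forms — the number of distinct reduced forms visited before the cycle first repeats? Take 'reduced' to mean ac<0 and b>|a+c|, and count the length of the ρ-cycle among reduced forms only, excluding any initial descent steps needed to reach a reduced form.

D = 45, ⌊√D⌋ = 6
descent: ρ → (-5,5,1)  [lands on river]
river: ρ → (1,5,-5)
ρ-cycle length = 2 (tail of 1 descent step not counted)

2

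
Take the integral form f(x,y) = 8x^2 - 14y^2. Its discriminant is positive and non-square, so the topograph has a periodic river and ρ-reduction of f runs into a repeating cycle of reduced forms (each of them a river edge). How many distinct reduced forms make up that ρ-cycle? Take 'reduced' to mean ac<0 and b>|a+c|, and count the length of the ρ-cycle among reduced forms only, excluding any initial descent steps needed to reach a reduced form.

D = 448, ⌊√D⌋ = 21
descent: ρ → (-14,0,8)
descent: ρ → (8,16,-6)  [lands on river]
river: ρ → (-6,20,2)
river: ρ → (2,20,-6)
river: ρ → (-6,16,8)
ρ-cycle length = 4 (tail of 2 descent steps not counted)

4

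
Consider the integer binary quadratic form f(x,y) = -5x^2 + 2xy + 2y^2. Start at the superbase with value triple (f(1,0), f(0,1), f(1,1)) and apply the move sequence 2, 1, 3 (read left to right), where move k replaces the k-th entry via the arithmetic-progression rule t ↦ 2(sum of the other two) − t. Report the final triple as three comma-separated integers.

start (-5,2,-1) = (f(1,0),f(0,1),f(1,1))
replace slot 2: 2·((-5)+(-1)) − 2 = -14 → (-5,-14,-1)
replace slot 1: 2·((-14)+(-1)) − (-5) = -25 → (-25,-14,-1)
replace slot 3: 2·((-25)+(-14)) − (-1) = -77 → (-25,-14,-77)

-25,-14,-77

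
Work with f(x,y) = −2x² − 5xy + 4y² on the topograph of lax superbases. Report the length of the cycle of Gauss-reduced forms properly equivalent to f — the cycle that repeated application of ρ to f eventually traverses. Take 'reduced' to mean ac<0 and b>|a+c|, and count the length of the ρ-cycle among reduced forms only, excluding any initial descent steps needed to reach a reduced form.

D = 57, ⌊√D⌋ = 7
descent: ρ → (4,5,-2)  [lands on river]
river: ρ → (-2,7,1)
river: ρ → (1,7,-2)
river: ρ → (-2,5,4)
river: ρ → (4,3,-3)
river: ρ → (-3,3,4)
ρ-cycle length = 6 (tail of 1 descent step not counted)

6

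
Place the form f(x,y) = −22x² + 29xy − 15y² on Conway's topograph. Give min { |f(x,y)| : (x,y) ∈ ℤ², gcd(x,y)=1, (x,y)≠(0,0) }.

translate: b→15 (≡-29 mod 44), so (22,-29,15)→(22,15,8)
flip: (22,15,8)→(8,-15,22)
translate: b→1 (≡-15 mod 16), so (8,-15,22)→(8,1,15)
reduced (well bottom): (8,1,15) with a≤c, −a<b≤a
well minimum |f| = |-8| = 8 (negative-definite)

8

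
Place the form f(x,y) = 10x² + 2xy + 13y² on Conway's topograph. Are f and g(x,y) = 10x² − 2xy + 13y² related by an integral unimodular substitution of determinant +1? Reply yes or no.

D₁ = -516, D₂ = -516
f: reduced (well bottom): (10,2,13) with a≤c, −a<b≤a
g: reduced (well bottom): (10,-2,13) with a≤c, −a<b≤a
reduced forms (10, 2, 13) vs (10, -2, 13) ⇒ inequivalent

no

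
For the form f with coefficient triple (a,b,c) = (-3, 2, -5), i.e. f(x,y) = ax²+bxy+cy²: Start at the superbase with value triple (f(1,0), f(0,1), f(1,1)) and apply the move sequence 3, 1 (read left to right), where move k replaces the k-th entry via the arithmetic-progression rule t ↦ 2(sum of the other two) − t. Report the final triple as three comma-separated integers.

start (-3,-5,-6) = (f(1,0),f(0,1),f(1,1))
replace slot 3: 2·((-3)+(-5)) − (-6) = -10 → (-3,-5,-10)
replace slot 1: 2·((-5)+(-10)) − (-3) = -27 → (-27,-5,-10)

-27,-5,-10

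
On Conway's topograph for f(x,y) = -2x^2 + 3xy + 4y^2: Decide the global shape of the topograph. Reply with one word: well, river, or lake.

D = b²−4ac = 3² − 4·(-2)·4 = 41
D > 0 non-square ⇒ indefinite ⇒ periodic river

river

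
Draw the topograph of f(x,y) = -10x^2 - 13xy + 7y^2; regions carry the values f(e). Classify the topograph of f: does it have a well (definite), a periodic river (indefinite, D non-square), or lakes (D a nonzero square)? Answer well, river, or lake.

D = b²−4ac = (-13)² − 4·(-10)·7 = 449
D > 0 non-square ⇒ indefinite ⇒ periodic river

river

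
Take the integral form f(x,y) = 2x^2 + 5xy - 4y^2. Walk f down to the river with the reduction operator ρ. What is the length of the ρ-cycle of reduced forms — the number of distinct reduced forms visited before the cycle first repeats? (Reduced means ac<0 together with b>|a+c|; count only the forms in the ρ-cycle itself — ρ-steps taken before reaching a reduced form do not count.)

D = 57, ⌊√D⌋ = 7
river: ρ → (-4,3,3)
river: ρ → (3,3,-4)
river: ρ → (-4,5,2)
river: ρ → (2,7,-1)
river: ρ → (-1,7,2)
river: ρ → (2,5,-4)
ρ-cycle length = 6 (tail of 0 descent steps not counted)

6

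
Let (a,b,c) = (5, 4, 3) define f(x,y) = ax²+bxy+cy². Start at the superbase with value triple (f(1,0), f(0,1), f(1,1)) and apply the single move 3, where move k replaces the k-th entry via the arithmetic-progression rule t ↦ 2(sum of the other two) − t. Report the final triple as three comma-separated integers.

start (5,3,12) = (f(1,0),f(0,1),f(1,1))
replace slot 3: 2·(5+3) − 12 = 4 → (5,3,4)

5,3,4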